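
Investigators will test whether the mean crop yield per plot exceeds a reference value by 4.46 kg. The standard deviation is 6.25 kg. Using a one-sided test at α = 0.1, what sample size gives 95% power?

For a one-sample z-test, n = ((z_α + z_β)·σ/δ)².
z_α = 1.282 (one-sided α = 0.1); z_β = 1.645 (power 95% → β = 0.05).
n = (2.927 × 6.25 / 4.46)² = 16.82
Round up: n = 17.

n = 17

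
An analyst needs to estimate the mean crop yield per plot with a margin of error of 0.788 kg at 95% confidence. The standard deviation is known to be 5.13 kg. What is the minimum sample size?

163

For a mean, the margin of error is E = z·σ/√n, so n = (zσ/E)².
At 95% confidence, z = 1.960.
n = (1.960 × 5.13 / 0.788)² = 162.82
Round up: n = 163.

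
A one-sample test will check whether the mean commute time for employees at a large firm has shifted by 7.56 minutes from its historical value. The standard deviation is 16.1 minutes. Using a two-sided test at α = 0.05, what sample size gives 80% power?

For a one-sample z-test, n = ((z_{α/2} + z_β)·σ/δ)².
z_{α/2} = 1.960 (two-sided α = 0.05); z_β = 0.842 (power 80% → β = 0.2).
n = (2.802 × 16.1 / 7.56)² = 35.61
Round up: n = 36.

n = 36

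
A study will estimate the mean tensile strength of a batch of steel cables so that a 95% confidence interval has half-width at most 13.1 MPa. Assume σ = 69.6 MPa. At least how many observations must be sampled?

For a mean, the margin of error is E = z·σ/√n, so n = (zσ/E)².
At 95% confidence, z = 1.960.
n = (1.960 × 69.6 / 13.1)² = 108.44
Round up: n = 109.

109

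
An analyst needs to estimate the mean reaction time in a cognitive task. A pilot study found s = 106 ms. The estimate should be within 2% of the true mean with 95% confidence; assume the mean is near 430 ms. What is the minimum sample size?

n = 584

For a mean, the margin of error is E = z·σ/√n, so n = (zσ/E)².
At 95% confidence, z = 1.960.
E = 2% of 430 = 8.6 ms.
n = (1.960 × 106 / 8.6)² = 583.62
Round up: n = 584.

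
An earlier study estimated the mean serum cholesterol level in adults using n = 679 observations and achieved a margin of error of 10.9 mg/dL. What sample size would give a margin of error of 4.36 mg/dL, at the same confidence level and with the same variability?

Margin of error scales as 1/√n, so n₂ = n₁·(E₁/E₂)².
n₂ = 679 × (10.9/4.36)² = 679 × 6.25 = 4243.75
Round up: n₂ = 4244.

n = 4244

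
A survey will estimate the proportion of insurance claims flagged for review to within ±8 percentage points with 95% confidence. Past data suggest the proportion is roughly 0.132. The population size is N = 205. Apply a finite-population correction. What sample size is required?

For a proportion with margin E = 0.08 at 95% confidence, z = 1.960.
n = p̂(1−p̂)(z/E)² = 0.132 × 0.868 × (1.960/0.08)² = 68.77 — call this n₀.
Finite-population correction with N = 205: n = n₀ / (1 + (n₀−1)/N) = 68.77 / 1.331 = 51.67
Round up: n = 52.

52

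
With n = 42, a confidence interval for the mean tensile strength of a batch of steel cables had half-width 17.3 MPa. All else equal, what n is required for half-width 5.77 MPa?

Margin of error scales as 1/√n, so n₂ = n₁·(E₁/E₂)².
n₂ = 42 × (17.3/5.77)² = 42 × 8.99 = 377.58
Round up: n₂ = 378.

378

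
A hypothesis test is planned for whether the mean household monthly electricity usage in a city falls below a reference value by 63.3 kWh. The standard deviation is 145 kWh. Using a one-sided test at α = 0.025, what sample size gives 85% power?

48

For a one-sample z-test, n = ((z_α + z_β)·σ/δ)².
z_α = 1.960 (one-sided α = 0.025); z_β = 1.036 (power 85% → β = 0.15).
n = (2.996 × 145 / 63.3)² = 47.10
Round up: n = 48.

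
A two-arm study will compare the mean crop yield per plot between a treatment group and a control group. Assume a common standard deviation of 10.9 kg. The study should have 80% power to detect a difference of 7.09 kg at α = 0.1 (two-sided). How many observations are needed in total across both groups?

For two equal groups, n per group = 2·((z_{α/2} + z_β)·σ/δ)².
z_{α/2} = 1.645; z_β = 0.842 (power 80%).
n = 2 × (2.487 × 10.9 / 7.09)² = 2 × 14.62 = 29.24
Round up: n = 30 per group.
Total across both groups: 2 × 30 = 60.

60 total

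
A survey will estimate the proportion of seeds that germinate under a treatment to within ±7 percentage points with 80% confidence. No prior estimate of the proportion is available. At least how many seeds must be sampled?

84

For a proportion with margin E = 0.07 at 80% confidence, z = 1.282.
With no prior estimate, use p = 0.5, which maximizes p(1−p) at 0.25.
n = 0.25 × (z/E)² = 0.25 × (1.282/0.07)² = 83.85
Round up: n = 84.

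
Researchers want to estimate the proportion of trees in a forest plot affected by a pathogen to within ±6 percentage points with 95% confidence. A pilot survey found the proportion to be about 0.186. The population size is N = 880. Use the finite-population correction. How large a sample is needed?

n = 137

For a proportion with margin E = 0.06 at 95% confidence, z = 1.960.
n = p̂(1−p̂)(z/E)² = 0.186 × 0.814 × (1.960/0.06)² = 161.56 — call this n₀.
Finite-population correction with N = 880: n = n₀ / (1 + (n₀−1)/N) = 161.56 / 1.182 = 136.68
Round up: n = 137.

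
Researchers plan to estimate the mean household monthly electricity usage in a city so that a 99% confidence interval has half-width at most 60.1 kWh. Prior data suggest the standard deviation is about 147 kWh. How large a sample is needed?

For a mean, the margin of error is E = z·σ/√n, so n = (zσ/E)².
At 99% confidence, z = 2.576.
n = (2.576 × 147 / 60.1)² = 39.70
Round up: n = 40.

40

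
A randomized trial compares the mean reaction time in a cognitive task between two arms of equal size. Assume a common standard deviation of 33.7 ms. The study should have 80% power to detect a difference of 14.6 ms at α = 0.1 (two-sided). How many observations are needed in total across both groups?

For two equal groups, n per group = 2·((z_{α/2} + z_β)·σ/δ)².
z_{α/2} = 1.645; z_β = 0.842 (power 80%).
n = 2 × (2.487 × 33.7 / 14.6)² = 2 × 32.95 = 65.90
Round up: n = 66 per group.
Total across both groups: 2 × 66 = 132.

132 total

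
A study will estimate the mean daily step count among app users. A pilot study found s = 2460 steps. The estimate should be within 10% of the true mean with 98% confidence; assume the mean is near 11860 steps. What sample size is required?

24

For a mean, the margin of error is E = z·σ/√n, so n = (zσ/E)².
At 98% confidence, z = 2.326.
E = 10% of 11860 = 1186 steps.
n = (2.326 × 2460 / 1186)² = 23.28
Round up: n = 24.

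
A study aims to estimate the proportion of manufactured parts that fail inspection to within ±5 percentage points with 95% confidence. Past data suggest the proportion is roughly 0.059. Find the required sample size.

For a proportion with margin E = 0.05 at 95% confidence, z = 1.960.
n = p̂(1−p̂)(z/E)² = 0.059 × 0.941 × (1.960/0.05)² = 85.31
Round up: n = 86.

86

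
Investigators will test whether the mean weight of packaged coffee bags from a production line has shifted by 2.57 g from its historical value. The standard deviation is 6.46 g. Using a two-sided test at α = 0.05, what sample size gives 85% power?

For a one-sample z-test, n = ((z_{α/2} + z_β)·σ/δ)².
z_{α/2} = 1.960 (two-sided α = 0.05); z_β = 1.036 (power 85% → β = 0.15).
n = (2.996 × 6.46 / 2.57)² = 56.71
Round up: n = 57.

n = 57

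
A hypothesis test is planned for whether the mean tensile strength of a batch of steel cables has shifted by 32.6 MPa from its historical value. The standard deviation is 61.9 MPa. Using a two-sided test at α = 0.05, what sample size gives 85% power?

33

For a one-sample z-test, n = ((z_{α/2} + z_β)·σ/δ)².
z_{α/2} = 1.960 (two-sided α = 0.05); z_β = 1.036 (power 85% → β = 0.15).
n = (2.996 × 61.9 / 32.6)² = 32.36
Round up: n = 33.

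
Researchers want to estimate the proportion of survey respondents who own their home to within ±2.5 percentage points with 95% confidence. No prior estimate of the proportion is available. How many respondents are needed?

For a proportion with margin E = 0.025 at 95% confidence, z = 1.960.
With no prior estimate, use p = 0.5, which maximizes p(1−p) at 0.25.
n = 0.25 × (z/E)² = 0.25 × (1.960/0.025)² = 1536.64
Round up: n = 1537.

1537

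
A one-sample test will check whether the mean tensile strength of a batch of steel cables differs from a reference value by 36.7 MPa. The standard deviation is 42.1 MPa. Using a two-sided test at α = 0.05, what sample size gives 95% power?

n = 18

For a one-sample z-test, n = ((z_{α/2} + z_β)·σ/δ)².
z_{α/2} = 1.960 (two-sided α = 0.05); z_β = 1.645 (power 95% → β = 0.05).
n = (3.605 × 42.1 / 36.7)² = 17.10
Round up: n = 18.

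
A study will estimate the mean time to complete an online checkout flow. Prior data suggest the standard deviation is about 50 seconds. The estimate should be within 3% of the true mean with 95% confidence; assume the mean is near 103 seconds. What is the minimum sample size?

For a mean, the margin of error is E = z·σ/√n, so n = (zσ/E)².
At 95% confidence, z = 1.960.
E = 3% of 103 = 3.09 seconds.
n = (1.960 × 50 / 3.09)² = 1005.85
Round up: n = 1006.

n = 1006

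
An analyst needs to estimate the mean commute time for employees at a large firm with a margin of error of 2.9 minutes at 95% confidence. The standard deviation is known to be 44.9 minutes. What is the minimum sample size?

For a mean, the margin of error is E = z·σ/√n, so n = (zσ/E)².
At 95% confidence, z = 1.960.
n = (1.960 × 44.9 / 2.9)² = 920.89
Round up: n = 921.

921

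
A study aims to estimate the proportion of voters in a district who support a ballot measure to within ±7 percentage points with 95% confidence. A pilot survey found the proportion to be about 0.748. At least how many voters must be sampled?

148

For a proportion with margin E = 0.07 at 95% confidence, z = 1.960.
n = p̂(1−p̂)(z/E)² = 0.748 × 0.252 × (1.960/0.07)² = 147.78
Round up: n = 148.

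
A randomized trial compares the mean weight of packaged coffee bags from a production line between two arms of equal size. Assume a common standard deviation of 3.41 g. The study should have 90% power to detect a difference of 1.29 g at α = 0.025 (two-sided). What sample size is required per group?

174 per group

For two equal groups, n per group = 2·((z_{α/2} + z_β)·σ/δ)².
z_{α/2} = 2.241; z_β = 1.282 (power 90%).
n = 2 × (3.523 × 3.41 / 1.29)² = 2 × 86.73 = 173.46
Round up: n = 174 per group.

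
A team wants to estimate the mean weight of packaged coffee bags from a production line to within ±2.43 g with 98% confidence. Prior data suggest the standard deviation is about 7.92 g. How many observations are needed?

58

For a mean, the margin of error is E = z·σ/√n, so n = (zσ/E)².
At 98% confidence, z = 2.326.
n = (2.326 × 7.92 / 2.43)² = 57.47
Round up: n = 58.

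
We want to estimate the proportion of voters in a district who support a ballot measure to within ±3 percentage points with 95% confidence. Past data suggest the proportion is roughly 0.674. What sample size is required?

938

For a proportion with margin E = 0.03 at 95% confidence, z = 1.960.
n = p̂(1−p̂)(z/E)² = 0.674 × 0.326 × (1.960/0.03)² = 937.88
Round up: n = 938.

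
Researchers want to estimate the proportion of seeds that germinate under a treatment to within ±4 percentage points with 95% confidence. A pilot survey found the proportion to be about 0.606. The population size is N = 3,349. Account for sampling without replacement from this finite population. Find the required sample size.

For a proportion with margin E = 0.04 at 95% confidence, z = 1.960.
n = p̂(1−p̂)(z/E)² = 0.606 × 0.394 × (1.960/0.04)² = 573.27 — call this n₀.
Finite-population correction with N = 3,349: n = n₀ / (1 + (n₀−1)/N) = 573.27 / 1.171 = 489.56
Round up: n = 490.

n = 490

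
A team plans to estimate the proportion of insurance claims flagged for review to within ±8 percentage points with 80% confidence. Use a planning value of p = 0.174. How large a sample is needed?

37

For a proportion with margin E = 0.08 at 80% confidence, z = 1.282.
n = p̂(1−p̂)(z/E)² = 0.174 × 0.826 × (1.282/0.08)² = 36.91
Round up: n = 37.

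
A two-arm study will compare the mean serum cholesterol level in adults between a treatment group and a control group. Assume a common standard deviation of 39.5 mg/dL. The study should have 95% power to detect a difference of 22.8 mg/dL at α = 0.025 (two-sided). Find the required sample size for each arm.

91 per group

For two equal groups, n per group = 2·((z_{α/2} + z_β)·σ/δ)².
z_{α/2} = 2.241; z_β = 1.645 (power 95%).
n = 2 × (3.886 × 39.5 / 22.8)² = 2 × 45.32 = 90.64
Round up: n = 91 per group.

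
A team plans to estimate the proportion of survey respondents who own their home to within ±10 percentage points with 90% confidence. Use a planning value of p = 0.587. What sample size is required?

For a proportion with margin E = 0.1 at 90% confidence, z = 1.645.
n = p̂(1−p̂)(z/E)² = 0.587 × 0.413 × (1.645/0.1)² = 65.60
Round up: n = 66.

66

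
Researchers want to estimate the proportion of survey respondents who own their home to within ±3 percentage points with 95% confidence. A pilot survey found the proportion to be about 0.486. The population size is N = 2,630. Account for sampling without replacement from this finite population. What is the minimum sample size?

For a proportion with margin E = 0.03 at 95% confidence, z = 1.960.
n = p̂(1−p̂)(z/E)² = 0.486 × 0.514 × (1.960/0.03)² = 1066.27 — call this n₀.
Finite-population correction with N = 2,630: n = n₀ / (1 + (n₀−1)/N) = 1066.27 / 1.405 = 758.91
Round up: n = 759.

759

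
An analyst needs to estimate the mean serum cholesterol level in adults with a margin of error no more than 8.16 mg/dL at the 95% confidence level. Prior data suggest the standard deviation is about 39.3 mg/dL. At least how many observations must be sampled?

n = 90

For a mean, the margin of error is E = z·σ/√n, so n = (zσ/E)².
At 95% confidence, z = 1.960.
n = (1.960 × 39.3 / 8.16)² = 89.11
Round up: n = 90.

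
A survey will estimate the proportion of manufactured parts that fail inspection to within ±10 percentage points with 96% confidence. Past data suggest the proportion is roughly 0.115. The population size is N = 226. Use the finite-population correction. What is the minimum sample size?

37

For a proportion with margin E = 0.1 at 96% confidence, z = 2.054.
n = p̂(1−p̂)(z/E)² = 0.115 × 0.885 × (2.054/0.1)² = 42.94 — call this n₀.
Finite-population correction with N = 226: n = n₀ / (1 + (n₀−1)/N) = 42.94 / 1.186 = 36.21
Round up: n = 37.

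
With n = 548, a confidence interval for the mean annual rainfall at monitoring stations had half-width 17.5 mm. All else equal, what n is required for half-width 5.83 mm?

Margin of error scales as 1/√n, so n₂ = n₁·(E₁/E₂)².
n₂ = 548 × (17.5/5.83)² = 548 × 9.01 = 4937.48
Round up: n₂ = 4938.

n = 4938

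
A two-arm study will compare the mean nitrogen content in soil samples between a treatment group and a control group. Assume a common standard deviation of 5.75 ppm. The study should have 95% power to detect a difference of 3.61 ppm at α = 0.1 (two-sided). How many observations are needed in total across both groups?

For two equal groups, n per group = 2·((z_{α/2} + z_β)·σ/δ)².
z_{α/2} = 1.645; z_β = 1.645 (power 95%).
n = 2 × (3.290 × 5.75 / 3.61)² = 2 × 27.46 = 54.92
Round up: n = 55 per group.
Total across both groups: 2 × 55 = 110.

110 total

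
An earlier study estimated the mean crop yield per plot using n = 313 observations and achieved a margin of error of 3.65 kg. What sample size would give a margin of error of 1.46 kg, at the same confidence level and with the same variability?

1957

Margin of error scales as 1/√n, so n₂ = n₁·(E₁/E₂)².
n₂ = 313 × (3.65/1.46)² = 313 × 6.25 = 1956.25
Round up: n₂ = 1957.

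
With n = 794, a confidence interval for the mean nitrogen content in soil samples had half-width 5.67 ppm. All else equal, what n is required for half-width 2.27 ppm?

Margin of error scales as 1/√n, so n₂ = n₁·(E₁/E₂)².
n₂ = 794 × (5.67/2.27)² = 794 × 6.239 = 4953.77
Round up: n₂ = 4954.

4954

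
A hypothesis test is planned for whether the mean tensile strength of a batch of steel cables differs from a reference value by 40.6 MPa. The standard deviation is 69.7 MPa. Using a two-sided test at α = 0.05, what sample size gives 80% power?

24

For a one-sample z-test, n = ((z_{α/2} + z_β)·σ/δ)².
z_{α/2} = 1.960 (two-sided α = 0.05); z_β = 0.842 (power 80% → β = 0.2).
n = (2.802 × 69.7 / 40.6)² = 23.14
Round up: n = 24.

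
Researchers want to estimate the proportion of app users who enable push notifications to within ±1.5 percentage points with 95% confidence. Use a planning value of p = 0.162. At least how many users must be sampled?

2318

For a proportion with margin E = 0.015 at 95% confidence, z = 1.960.
n = p̂(1−p̂)(z/E)² = 0.162 × 0.838 × (1.960/0.015)² = 2317.87
Round up: n = 2318.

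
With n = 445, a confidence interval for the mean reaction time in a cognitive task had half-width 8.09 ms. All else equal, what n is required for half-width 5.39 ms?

Margin of error scales as 1/√n, so n₂ = n₁·(E₁/E₂)².
n₂ = 445 × (8.09/5.39)² = 445 × 2.253 = 1002.59
Round up: n₂ = 1003.

1003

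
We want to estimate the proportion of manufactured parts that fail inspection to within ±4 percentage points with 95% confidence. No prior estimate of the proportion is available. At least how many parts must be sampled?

For a proportion with margin E = 0.04 at 95% confidence, z = 1.960.
With no prior estimate, use p = 0.5, which maximizes p(1−p) at 0.25.
n = 0.25 × (z/E)² = 0.25 × (1.960/0.04)² = 600.25
Round up: n = 601.

601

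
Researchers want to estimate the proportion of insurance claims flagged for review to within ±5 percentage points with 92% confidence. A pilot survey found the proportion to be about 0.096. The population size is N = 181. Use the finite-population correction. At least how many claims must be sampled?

68

For a proportion with margin E = 0.05 at 92% confidence, z = 1.751.
n = p̂(1−p̂)(z/E)² = 0.096 × 0.904 × (1.751/0.05)² = 106.43 — call this n₀.
Finite-population correction with N = 181: n = n₀ / (1 + (n₀−1)/N) = 106.43 / 1.582 = 67.28
Round up: n = 68.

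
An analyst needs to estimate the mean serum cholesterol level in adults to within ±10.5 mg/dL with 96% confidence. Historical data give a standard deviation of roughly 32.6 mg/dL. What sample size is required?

For a mean, the margin of error is E = z·σ/√n, so n = (zσ/E)².
At 96% confidence, z = 2.054.
n = (2.054 × 32.6 / 10.5)² = 40.67
Round up: n = 41.

41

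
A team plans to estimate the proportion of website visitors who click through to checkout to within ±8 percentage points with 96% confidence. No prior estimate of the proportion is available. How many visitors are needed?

For a proportion with margin E = 0.08 at 96% confidence, z = 2.054.
With no prior estimate, use p = 0.5, which maximizes p(1−p) at 0.25.
n = 0.25 × (z/E)² = 0.25 × (2.054/0.08)² = 164.80
Round up: n = 165.

165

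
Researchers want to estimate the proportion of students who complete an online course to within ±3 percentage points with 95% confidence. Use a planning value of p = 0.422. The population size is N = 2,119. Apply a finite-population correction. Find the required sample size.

699

For a proportion with margin E = 0.03 at 95% confidence, z = 1.960.
n = p̂(1−p̂)(z/E)² = 0.422 × 0.578 × (1.960/0.03)² = 1041.14 — call this n₀.
Finite-population correction with N = 2,119: n = n₀ / (1 + (n₀−1)/N) = 1041.14 / 1.491 = 698.28
Round up: n = 699.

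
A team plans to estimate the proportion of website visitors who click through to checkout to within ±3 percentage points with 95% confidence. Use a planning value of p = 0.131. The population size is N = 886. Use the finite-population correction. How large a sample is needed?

n = 315

For a proportion with margin E = 0.03 at 95% confidence, z = 1.960.
n = p̂(1−p̂)(z/E)² = 0.131 × 0.869 × (1.960/0.03)² = 485.92 — call this n₀.
Finite-population correction with N = 886: n = n₀ / (1 + (n₀−1)/N) = 485.92 / 1.547 = 314.10
Round up: n = 315.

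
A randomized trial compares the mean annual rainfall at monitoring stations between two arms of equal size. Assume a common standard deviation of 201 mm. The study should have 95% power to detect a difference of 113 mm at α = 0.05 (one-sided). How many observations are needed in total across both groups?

138 total

For two equal groups, n per group = 2·((z_α + z_β)·σ/δ)².
z_α = 1.645; z_β = 1.645 (power 95%).
n = 2 × (3.290 × 201 / 113)² = 2 × 34.25 = 68.50
Round up: n = 69 per group.
Total across both groups: 2 × 69 = 138.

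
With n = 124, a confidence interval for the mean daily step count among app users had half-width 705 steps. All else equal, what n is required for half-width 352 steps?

498

Margin of error scales as 1/√n, so n₂ = n₁·(E₁/E₂)².
n₂ = 124 × (705/352)² = 124 × 4.011 = 497.36
Round up: n₂ = 498.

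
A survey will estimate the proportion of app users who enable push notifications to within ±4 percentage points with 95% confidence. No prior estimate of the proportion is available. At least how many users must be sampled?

For a proportion with margin E = 0.04 at 95% confidence, z = 1.960.
With no prior estimate, use p = 0.5, which maximizes p(1−p) at 0.25.
n = 0.25 × (z/E)² = 0.25 × (1.960/0.04)² = 600.25
Round up: n = 601.

601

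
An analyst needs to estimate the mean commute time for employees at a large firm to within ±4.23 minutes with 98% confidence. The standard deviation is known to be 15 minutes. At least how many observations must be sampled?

For a mean, the margin of error is E = z·σ/√n, so n = (zσ/E)².
At 98% confidence, z = 2.326.
n = (2.326 × 15 / 4.23)² = 68.03
Round up: n = 69.

69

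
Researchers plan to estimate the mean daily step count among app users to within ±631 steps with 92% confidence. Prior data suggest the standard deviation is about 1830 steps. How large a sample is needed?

26

For a mean, the margin of error is E = z·σ/√n, so n = (zσ/E)².
At 92% confidence, z = 1.751.
n = (1.751 × 1830 / 631)² = 25.79
Round up: n = 26.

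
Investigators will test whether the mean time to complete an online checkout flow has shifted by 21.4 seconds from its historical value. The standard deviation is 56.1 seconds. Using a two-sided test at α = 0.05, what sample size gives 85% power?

For a one-sample z-test, n = ((z_{α/2} + z_β)·σ/δ)².
z_{α/2} = 1.960 (two-sided α = 0.05); z_β = 1.036 (power 85% → β = 0.15).
n = (2.996 × 56.1 / 21.4)² = 61.69
Round up: n = 62.

62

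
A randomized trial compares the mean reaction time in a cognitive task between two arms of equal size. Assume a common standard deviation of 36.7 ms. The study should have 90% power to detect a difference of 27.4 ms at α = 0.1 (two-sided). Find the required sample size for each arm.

31 per group

For two equal groups, n per group = 2·((z_{α/2} + z_β)·σ/δ)².
z_{α/2} = 1.645; z_β = 1.282 (power 90%).
n = 2 × (2.927 × 36.7 / 27.4)² = 2 × 15.37 = 30.74
Round up: n = 31 per group.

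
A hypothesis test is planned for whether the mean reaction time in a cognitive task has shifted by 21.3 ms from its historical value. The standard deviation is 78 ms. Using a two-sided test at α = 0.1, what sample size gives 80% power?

83

For a one-sample z-test, n = ((z_{α/2} + z_β)·σ/δ)².
z_{α/2} = 1.645 (two-sided α = 0.1); z_β = 0.842 (power 80% → β = 0.2).
n = (2.487 × 78 / 21.3)² = 82.94
Round up: n = 83.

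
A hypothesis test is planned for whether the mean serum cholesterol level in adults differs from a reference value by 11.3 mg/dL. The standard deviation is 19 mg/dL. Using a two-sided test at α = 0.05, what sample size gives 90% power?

For a one-sample z-test, n = ((z_{α/2} + z_β)·σ/δ)².
z_{α/2} = 1.960 (two-sided α = 0.05); z_β = 1.282 (power 90% → β = 0.1).
n = (3.242 × 19 / 11.3)² = 29.72
Round up: n = 30.

n = 30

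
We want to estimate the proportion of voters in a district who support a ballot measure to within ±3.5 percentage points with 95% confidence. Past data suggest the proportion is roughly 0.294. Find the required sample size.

651

For a proportion with margin E = 0.035 at 95% confidence, z = 1.960.
n = p̂(1−p̂)(z/E)² = 0.294 × 0.706 × (1.960/0.035)² = 650.92
Round up: n = 651.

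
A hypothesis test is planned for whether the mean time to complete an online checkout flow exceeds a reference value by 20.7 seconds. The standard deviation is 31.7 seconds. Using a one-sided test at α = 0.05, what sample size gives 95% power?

26

For a one-sample z-test, n = ((z_α + z_β)·σ/δ)².
z_α = 1.645 (one-sided α = 0.05); z_β = 1.645 (power 95% → β = 0.05).
n = (3.290 × 31.7 / 20.7)² = 25.38
Round up: n = 26.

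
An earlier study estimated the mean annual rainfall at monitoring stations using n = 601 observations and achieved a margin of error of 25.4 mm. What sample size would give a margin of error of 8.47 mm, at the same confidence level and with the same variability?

Margin of error scales as 1/√n, so n₂ = n₁·(E₁/E₂)².
n₂ = 601 × (25.4/8.47)² = 601 × 8.993 = 5404.79
Round up: n₂ = 5405.

5405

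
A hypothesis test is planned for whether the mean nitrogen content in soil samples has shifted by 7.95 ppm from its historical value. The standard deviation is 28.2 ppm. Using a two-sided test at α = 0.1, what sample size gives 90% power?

For a one-sample z-test, n = ((z_{α/2} + z_β)·σ/δ)².
z_{α/2} = 1.645 (two-sided α = 0.1); z_β = 1.282 (power 90% → β = 0.1).
n = (2.927 × 28.2 / 7.95)² = 107.80
Round up: n = 108.

108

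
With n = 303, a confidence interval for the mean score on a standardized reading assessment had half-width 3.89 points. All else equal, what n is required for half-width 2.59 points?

Margin of error scales as 1/√n, so n₂ = n₁·(E₁/E₂)².
n₂ = 303 × (3.89/2.59)² = 303 × 2.256 = 683.57
Round up: n₂ = 684.

684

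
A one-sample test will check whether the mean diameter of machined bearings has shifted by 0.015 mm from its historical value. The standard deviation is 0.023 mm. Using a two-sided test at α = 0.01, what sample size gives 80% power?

For a one-sample z-test, n = ((z_{α/2} + z_β)·σ/δ)².
z_{α/2} = 2.576 (two-sided α = 0.01); z_β = 0.842 (power 80% → β = 0.2).
n = (3.418 × 0.023 / 0.015)² = 27.47
Round up: n = 28.

28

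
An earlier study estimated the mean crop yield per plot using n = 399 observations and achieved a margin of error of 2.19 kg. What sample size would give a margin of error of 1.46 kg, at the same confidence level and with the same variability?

898

Margin of error scales as 1/√n, so n₂ = n₁·(E₁/E₂)².
n₂ = 399 × (2.19/1.46)² = 399 × 2.25 = 897.75
Round up: n₂ = 898.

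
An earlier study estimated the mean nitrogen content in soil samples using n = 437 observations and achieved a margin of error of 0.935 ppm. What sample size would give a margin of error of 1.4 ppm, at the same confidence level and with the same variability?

195

Margin of error scales as 1/√n, so n₂ = n₁·(E₁/E₂)².
n₂ = 437 × (0.935/1.4)² = 437 × 0.446 = 194.90
Round up: n₂ = 195.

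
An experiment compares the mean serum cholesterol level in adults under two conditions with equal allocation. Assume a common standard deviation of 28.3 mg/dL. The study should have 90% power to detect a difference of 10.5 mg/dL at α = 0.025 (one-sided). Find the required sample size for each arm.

For two equal groups, n per group = 2·((z_α + z_β)·σ/δ)².
z_α = 1.960; z_β = 1.282 (power 90%).
n = 2 × (3.242 × 28.3 / 10.5)² = 2 × 76.35 = 152.70
Round up: n = 153 per group.

153 per group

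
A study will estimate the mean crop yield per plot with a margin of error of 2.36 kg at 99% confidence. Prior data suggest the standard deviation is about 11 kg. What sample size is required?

n = 145

For a mean, the margin of error is E = z·σ/√n, so n = (zσ/E)².
At 99% confidence, z = 2.576.
n = (2.576 × 11 / 2.36)² = 144.16
Round up: n = 145.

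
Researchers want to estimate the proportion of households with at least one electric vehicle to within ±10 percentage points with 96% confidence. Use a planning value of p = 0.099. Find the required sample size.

n = 38

For a proportion with margin E = 0.1 at 96% confidence, z = 2.054.
n = p̂(1−p̂)(z/E)² = 0.099 × 0.901 × (2.054/0.1)² = 37.63
Round up: n = 38.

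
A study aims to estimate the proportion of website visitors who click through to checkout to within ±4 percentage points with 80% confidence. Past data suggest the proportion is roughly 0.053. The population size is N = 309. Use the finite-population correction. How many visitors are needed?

For a proportion with margin E = 0.04 at 80% confidence, z = 1.282.
n = p̂(1−p̂)(z/E)² = 0.053 × 0.947 × (1.282/0.04)² = 51.56 — call this n₀.
Finite-population correction with N = 309: n = n₀ / (1 + (n₀−1)/N) = 51.56 / 1.164 = 44.30
Round up: n = 45.

45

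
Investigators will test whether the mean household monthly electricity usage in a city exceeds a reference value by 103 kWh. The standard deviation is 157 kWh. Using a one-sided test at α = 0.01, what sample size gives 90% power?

For a one-sample z-test, n = ((z_α + z_β)·σ/δ)².
z_α = 2.326 (one-sided α = 0.01); z_β = 1.282 (power 90% → β = 0.1).
n = (3.608 × 157 / 103)² = 30.25
Round up: n = 31.

31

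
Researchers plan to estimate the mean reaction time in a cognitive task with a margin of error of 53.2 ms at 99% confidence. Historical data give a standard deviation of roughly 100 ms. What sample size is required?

For a mean, the margin of error is E = z·σ/√n, so n = (zσ/E)².
At 99% confidence, z = 2.576.
n = (2.576 × 100 / 53.2)² = 23.45
Round up: n = 24.

24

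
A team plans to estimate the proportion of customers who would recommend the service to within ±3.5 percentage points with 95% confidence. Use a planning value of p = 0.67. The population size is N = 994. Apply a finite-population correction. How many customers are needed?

For a proportion with margin E = 0.035 at 95% confidence, z = 1.960.
n = p̂(1−p̂)(z/E)² = 0.67 × 0.33 × (1.960/0.035)² = 693.37 — call this n₀.
Finite-population correction with N = 994: n = n₀ / (1 + (n₀−1)/N) = 693.37 / 1.697 = 408.59
Round up: n = 409.

409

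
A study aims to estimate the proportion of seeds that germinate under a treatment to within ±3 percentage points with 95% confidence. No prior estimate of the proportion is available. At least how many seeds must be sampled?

1068

For a proportion with margin E = 0.03 at 95% confidence, z = 1.960.
With no prior estimate, use p = 0.5, which maximizes p(1−p) at 0.25.
n = 0.25 × (z/E)² = 0.25 × (1.960/0.03)² = 1067.11
Round up: n = 1068.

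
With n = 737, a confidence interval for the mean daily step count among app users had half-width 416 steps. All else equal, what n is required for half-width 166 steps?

4629

Margin of error scales as 1/√n, so n₂ = n₁·(E₁/E₂)².
n₂ = 737 × (416/166)² = 737 × 6.28 = 4628.36
Round up: n₂ = 4629.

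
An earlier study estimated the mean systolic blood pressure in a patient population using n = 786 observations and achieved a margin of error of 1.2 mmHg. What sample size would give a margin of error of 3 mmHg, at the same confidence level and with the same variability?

126

Margin of error scales as 1/√n, so n₂ = n₁·(E₁/E₂)².
n₂ = 786 × (1.2/3)² = 786 × 0.16 = 125.76
Round up: n₂ = 126.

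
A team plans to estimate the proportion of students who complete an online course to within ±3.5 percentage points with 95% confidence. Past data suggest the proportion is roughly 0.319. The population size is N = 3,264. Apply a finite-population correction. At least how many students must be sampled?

564

For a proportion with margin E = 0.035 at 95% confidence, z = 1.960.
n = p̂(1−p̂)(z/E)² = 0.319 × 0.681 × (1.960/0.035)² = 681.26 — call this n₀.
Finite-population correction with N = 3,264: n = n₀ / (1 + (n₀−1)/N) = 681.26 / 1.208 = 563.96
Round up: n = 564.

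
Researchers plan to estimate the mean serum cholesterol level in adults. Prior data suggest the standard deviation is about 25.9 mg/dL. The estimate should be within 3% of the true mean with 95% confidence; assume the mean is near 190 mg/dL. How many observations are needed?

80

For a mean, the margin of error is E = z·σ/√n, so n = (zσ/E)².
At 95% confidence, z = 1.960.
E = 3% of 190 = 5.7 mg/dL.
n = (1.960 × 25.9 / 5.7)² = 79.32
Round up: n = 80.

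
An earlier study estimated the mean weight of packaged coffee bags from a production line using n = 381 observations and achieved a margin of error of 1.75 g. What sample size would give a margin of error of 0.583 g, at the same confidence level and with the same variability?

n = 3433

Margin of error scales as 1/√n, so n₂ = n₁·(E₁/E₂)².
n₂ = 381 × (1.75/0.583)² = 381 × 9.01 = 3432.81
Round up: n₂ = 3433.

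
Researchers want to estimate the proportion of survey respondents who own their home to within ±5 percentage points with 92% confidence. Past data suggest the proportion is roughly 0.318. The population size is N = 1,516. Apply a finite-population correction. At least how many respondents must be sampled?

227

For a proportion with margin E = 0.05 at 92% confidence, z = 1.751.
n = p̂(1−p̂)(z/E)² = 0.318 × 0.682 × (1.751/0.05)² = 265.98 — call this n₀.
Finite-population correction with N = 1,516: n = n₀ / (1 + (n₀−1)/N) = 265.98 / 1.175 = 226.37
Round up: n = 227.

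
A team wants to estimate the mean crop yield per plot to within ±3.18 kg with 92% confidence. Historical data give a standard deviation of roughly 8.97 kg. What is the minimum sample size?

For a mean, the margin of error is E = z·σ/√n, so n = (zσ/E)².
At 92% confidence, z = 1.751.
n = (1.751 × 8.97 / 3.18)² = 24.40
Round up: n = 25.

n = 25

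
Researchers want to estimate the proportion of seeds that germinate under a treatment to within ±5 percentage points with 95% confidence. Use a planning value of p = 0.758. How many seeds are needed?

For a proportion with margin E = 0.05 at 95% confidence, z = 1.960.
n = p̂(1−p̂)(z/E)² = 0.758 × 0.242 × (1.960/0.05)² = 281.88
Round up: n = 282.

n = 282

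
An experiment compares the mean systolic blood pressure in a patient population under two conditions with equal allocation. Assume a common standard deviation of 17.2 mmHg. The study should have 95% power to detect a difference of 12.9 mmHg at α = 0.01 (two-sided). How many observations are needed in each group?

For two equal groups, n per group = 2·((z_{α/2} + z_β)·σ/δ)².
z_{α/2} = 2.576; z_β = 1.645 (power 95%).
n = 2 × (4.221 × 17.2 / 12.9)² = 2 × 31.67 = 63.34
Round up: n = 64 per group.

64 per group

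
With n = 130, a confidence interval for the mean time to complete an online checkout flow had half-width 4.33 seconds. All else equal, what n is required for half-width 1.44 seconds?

1176

Margin of error scales as 1/√n, so n₂ = n₁·(E₁/E₂)².
n₂ = 130 × (4.33/1.44)² = 130 × 9.042 = 1175.46
Round up: n₂ = 1176.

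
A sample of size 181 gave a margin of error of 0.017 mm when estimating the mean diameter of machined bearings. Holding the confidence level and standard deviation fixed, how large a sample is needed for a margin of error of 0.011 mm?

Margin of error scales as 1/√n, so n₂ = n₁·(E₁/E₂)².
n₂ = 181 × (0.017/0.011)² = 181 × 2.388 = 432.23
Round up: n₂ = 433.

n = 433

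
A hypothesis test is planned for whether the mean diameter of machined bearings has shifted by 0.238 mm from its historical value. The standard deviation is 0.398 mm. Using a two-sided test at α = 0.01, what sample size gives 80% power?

33

For a one-sample z-test, n = ((z_{α/2} + z_β)·σ/δ)².
z_{α/2} = 2.576 (two-sided α = 0.01); z_β = 0.842 (power 80% → β = 0.2).
n = (3.418 × 0.398 / 0.238)² = 32.67
Round up: n = 33.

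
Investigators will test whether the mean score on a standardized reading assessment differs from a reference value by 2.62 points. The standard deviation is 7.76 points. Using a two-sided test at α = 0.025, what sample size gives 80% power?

For a one-sample z-test, n = ((z_{α/2} + z_β)·σ/δ)².
z_{α/2} = 2.241 (two-sided α = 0.025); z_β = 0.842 (power 80% → β = 0.2).
n = (3.083 × 7.76 / 2.62)² = 83.38
Round up: n = 84.

84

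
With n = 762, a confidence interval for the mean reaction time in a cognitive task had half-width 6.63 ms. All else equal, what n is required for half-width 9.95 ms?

339

Margin of error scales as 1/√n, so n₂ = n₁·(E₁/E₂)².
n₂ = 762 × (6.63/9.95)² = 762 × 0.444 = 338.33
Round up: n₂ = 339.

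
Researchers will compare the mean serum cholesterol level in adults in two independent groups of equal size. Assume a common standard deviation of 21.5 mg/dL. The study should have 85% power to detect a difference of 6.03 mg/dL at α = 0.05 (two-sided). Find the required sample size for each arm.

229 per group

For two equal groups, n per group = 2·((z_{α/2} + z_β)·σ/δ)².
z_{α/2} = 1.960; z_β = 1.036 (power 85%).
n = 2 × (2.996 × 21.5 / 6.03)² = 2 × 114.11 = 228.22
Round up: n = 229 per group.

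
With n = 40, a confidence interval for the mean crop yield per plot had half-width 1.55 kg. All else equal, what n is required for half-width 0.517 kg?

Margin of error scales as 1/√n, so n₂ = n₁·(E₁/E₂)².
n₂ = 40 × (1.55/0.517)² = 40 × 8.988 = 359.52
Round up: n₂ = 360.

360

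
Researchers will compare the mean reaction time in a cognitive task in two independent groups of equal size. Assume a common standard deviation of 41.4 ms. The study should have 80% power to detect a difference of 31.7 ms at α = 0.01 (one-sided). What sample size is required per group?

35 per group

For two equal groups, n per group = 2·((z_α + z_β)·σ/δ)².
z_α = 2.326; z_β = 0.842 (power 80%).
n = 2 × (3.168 × 41.4 / 31.7)² = 2 × 17.12 = 34.24
Round up: n = 35 per group.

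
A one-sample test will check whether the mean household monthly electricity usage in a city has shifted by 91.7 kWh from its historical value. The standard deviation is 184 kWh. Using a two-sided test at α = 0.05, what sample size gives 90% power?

43

For a one-sample z-test, n = ((z_{α/2} + z_β)·σ/δ)².
z_{α/2} = 1.960 (two-sided α = 0.05); z_β = 1.282 (power 90% → β = 0.1).
n = (3.242 × 184 / 91.7)² = 42.32
Round up: n = 43.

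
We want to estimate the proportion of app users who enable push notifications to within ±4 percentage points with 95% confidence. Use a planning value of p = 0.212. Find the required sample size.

For a proportion with margin E = 0.04 at 95% confidence, z = 1.960.
n = p̂(1−p̂)(z/E)² = 0.212 × 0.788 × (1.960/0.04)² = 401.10
Round up: n = 402.

402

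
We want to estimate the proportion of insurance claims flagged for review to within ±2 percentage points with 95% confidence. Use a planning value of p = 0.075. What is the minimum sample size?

667

For a proportion with margin E = 0.02 at 95% confidence, z = 1.960.
n = p̂(1−p̂)(z/E)² = 0.075 × 0.925 × (1.960/0.02)² = 666.28
Round up: n = 667.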